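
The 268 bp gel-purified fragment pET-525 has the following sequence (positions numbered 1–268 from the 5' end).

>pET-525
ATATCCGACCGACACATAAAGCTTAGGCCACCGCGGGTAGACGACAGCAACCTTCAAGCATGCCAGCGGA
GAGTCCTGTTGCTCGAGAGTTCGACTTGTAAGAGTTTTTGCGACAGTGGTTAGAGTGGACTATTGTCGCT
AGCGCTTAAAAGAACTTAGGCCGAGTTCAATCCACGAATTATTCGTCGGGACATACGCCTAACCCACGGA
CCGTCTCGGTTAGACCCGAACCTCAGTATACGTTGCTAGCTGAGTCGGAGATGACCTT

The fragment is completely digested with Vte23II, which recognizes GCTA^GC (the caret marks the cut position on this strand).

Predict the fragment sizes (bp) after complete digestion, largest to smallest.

Vte23II sites (GCTAGC) start at positions 138, 245.
Vte23II cuts after base 4 of each site, so after positions 141, 248.
Linear molecule, 2 cuts → 3 fragments:
  1–141 → 141 bp
  142–248 → 107 bp
  249–268 → 20 bp
Sorted largest to smallest: 141, 107, 20 bp.

141, 107, 20 bp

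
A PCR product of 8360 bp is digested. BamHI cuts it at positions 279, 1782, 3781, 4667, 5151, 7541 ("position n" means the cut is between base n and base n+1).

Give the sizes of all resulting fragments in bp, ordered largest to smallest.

2390, 1999, 1503, 886, 819, 484, 279 bp

Linear molecule, 6 cuts → 7 fragments:
  279 − 0 = 279 bp
  1782 − 279 = 1503 bp
  3781 − 1782 = 1999 bp
  4667 − 3781 = 886 bp
  5151 − 4667 = 484 bp
  7541 − 5151 = 2390 bp
  8360 − 7541 = 819 bp
Sorted largest to smallest: 2390, 1999, 1503, 886, 819, 484, 279 bp.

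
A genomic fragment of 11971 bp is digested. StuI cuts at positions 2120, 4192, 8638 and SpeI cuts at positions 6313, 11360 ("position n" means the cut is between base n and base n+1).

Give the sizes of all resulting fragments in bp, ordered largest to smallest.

2722, 2325, 2121, 2120, 2072, 611 bp

Combined cut positions (sorted): 2120, 4192, 6313, 8638, 11360.
Linear molecule, 5 cuts → 6 fragments:
  2120 − 0 = 2120 bp
  4192 − 2120 = 2072 bp
  6313 − 4192 = 2121 bp
  8638 − 6313 = 2325 bp
  11360 − 8638 = 2722 bp
  11971 − 11360 = 611 bp
Sorted largest to smallest: 2722, 2325, 2121, 2120, 2072, 611 bp.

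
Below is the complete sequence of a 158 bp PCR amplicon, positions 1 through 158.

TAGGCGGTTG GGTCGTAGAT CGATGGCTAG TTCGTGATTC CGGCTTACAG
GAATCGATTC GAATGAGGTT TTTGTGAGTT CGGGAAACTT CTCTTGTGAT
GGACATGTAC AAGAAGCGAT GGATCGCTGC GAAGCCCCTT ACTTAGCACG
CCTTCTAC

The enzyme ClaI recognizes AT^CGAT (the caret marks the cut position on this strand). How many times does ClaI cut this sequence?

2

ATCGAT occurs starting at positions 19, 53.
ClaI cuts at 2 sites.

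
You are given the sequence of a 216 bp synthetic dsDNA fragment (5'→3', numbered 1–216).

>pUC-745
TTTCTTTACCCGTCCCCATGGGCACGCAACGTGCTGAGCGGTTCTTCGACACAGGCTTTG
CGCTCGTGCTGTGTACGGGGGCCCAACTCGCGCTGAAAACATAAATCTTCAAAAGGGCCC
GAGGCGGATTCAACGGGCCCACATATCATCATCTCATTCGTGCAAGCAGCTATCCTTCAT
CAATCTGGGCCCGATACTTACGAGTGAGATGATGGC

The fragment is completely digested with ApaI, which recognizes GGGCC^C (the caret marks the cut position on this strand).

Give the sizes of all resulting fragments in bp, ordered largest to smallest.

ApaI sites (GGGCCC) start at positions 79, 115, 135, 187.
ApaI cuts after base 5 of each site (before the last base), so after positions 83, 119, 139, 191.
Linear molecule, 4 cuts → 5 fragments:
  1–83 → 83 bp
  84–119 → 36 bp
  120–139 → 20 bp
  140–191 → 52 bp
  192–216 → 25 bp
Sorted largest to smallest: 83, 52, 36, 25, 20 bp.

83, 52, 36, 25, 20 bp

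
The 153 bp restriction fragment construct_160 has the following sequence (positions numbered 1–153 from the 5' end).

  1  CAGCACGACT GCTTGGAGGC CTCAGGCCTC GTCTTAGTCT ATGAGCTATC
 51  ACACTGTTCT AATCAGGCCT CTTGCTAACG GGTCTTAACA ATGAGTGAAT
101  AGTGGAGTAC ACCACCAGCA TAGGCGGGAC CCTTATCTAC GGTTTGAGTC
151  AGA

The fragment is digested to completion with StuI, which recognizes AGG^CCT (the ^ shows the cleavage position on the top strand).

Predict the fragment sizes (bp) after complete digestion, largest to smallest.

StuI sites (AGGCCT) start at positions 17, 24, 65.
StuI cuts after base 3 of each site, so after positions 19, 26, 67.
Linear molecule, 3 cuts → 4 fragments:
  1–19 → 19 bp
  20–26 → 7 bp
  27–67 → 41 bp
  68–153 → 86 bp
Sorted largest to smallest: 86, 41, 19, 7 bp.

86, 41, 19, 7 bp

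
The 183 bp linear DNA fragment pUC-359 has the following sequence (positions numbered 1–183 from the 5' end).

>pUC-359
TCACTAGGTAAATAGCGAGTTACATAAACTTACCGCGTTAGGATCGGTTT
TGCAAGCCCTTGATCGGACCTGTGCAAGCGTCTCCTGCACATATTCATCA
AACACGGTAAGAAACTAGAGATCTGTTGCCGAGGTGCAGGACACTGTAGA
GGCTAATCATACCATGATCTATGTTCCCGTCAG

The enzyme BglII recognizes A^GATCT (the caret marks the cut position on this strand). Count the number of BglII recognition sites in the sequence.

AGATCT occurs starting at position 119.
BglII cuts at 1 site.

1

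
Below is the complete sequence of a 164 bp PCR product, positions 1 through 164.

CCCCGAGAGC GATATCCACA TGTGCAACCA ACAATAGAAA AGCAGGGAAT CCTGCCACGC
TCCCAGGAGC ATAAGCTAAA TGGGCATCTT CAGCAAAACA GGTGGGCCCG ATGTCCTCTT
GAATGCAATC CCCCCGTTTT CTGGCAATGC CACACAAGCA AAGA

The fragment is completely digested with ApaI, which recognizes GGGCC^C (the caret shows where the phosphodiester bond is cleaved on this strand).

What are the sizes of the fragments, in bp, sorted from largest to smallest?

108, 56 bp

The ApaI site (GGGCCC) starts at position 104.
ApaI cuts after base 5 of each site (before the last base), so after position 108.
Linear molecule, 1 cut → 2 fragments:
  1–108 → 108 bp
  109–164 → 56 bp
Sorted largest to smallest: 108, 56 bp.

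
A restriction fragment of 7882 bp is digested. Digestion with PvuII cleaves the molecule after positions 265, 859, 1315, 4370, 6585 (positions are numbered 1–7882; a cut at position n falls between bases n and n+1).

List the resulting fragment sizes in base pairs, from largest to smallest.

3055, 2215, 1297, 594, 456, 265 bp

Linear molecule, 5 cuts → 6 fragments:
  265 − 0 = 265 bp
  859 − 265 = 594 bp
  1315 − 859 = 456 bp
  4370 − 1315 = 3055 bp
  6585 − 4370 = 2215 bp
  7882 − 6585 = 1297 bp
Sorted largest to smallest: 3055, 2215, 1297, 594, 456, 265 bp.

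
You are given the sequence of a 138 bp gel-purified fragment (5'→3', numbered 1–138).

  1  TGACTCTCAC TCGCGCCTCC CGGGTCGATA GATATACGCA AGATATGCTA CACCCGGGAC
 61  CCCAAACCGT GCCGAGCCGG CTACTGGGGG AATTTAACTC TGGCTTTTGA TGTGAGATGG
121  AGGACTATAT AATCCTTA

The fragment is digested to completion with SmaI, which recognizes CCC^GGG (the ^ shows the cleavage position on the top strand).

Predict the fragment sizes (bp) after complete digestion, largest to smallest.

SmaI sites (CCCGGG) start at positions 19, 53.
SmaI cuts after base 3 of each site, so after positions 21, 55.
Linear molecule, 2 cuts → 3 fragments:
  1–21 → 21 bp
  22–55 → 34 bp
  56–138 → 83 bp
Sorted largest to smallest: 83, 34, 21 bp.

83, 34, 21 bp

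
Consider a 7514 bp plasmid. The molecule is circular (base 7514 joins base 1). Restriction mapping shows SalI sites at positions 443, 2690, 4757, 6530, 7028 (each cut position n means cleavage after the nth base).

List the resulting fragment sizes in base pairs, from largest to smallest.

2247, 2067, 1773, 929, 498 bp

Circular molecule, 5 cuts → 5 fragments:
  2690 − 443 = 2247 bp
  4757 − 2690 = 2067 bp
  6530 − 4757 = 1773 bp
  7028 − 6530 = 498 bp
  wrap: 7514 − 7028 + 443 = 929 bp
Sorted largest to smallest: 2247, 2067, 1773, 929, 498 bp.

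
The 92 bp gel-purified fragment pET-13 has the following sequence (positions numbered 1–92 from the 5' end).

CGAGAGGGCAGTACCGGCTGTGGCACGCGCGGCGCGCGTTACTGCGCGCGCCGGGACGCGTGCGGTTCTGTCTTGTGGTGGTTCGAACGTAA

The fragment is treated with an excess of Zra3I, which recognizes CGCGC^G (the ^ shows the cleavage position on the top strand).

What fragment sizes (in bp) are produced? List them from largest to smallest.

Zra3I sites (CGCGCG) start at positions 26, 33, 45.
Zra3I cuts after base 5 of each site (before the last base), so after positions 30, 37, 49.
Linear molecule, 3 cuts → 4 fragments:
  1–30 → 30 bp
  31–37 → 7 bp
  38–49 → 12 bp
  50–92 → 43 bp
Sorted largest to smallest: 43, 30, 12, 7 bp.

43, 30, 12, 7 bp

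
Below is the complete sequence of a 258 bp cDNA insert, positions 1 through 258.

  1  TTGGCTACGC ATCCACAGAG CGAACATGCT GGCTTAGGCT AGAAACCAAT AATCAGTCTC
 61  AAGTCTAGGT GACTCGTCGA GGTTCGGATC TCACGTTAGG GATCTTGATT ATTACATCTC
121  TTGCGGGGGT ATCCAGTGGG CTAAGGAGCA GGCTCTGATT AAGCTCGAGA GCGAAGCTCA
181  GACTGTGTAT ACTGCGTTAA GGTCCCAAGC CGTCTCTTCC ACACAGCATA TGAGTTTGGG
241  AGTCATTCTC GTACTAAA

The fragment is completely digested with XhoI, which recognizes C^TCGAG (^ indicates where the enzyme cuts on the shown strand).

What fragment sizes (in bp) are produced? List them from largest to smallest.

164, 94 bp

The XhoI site (CTCGAG) starts at position 164.
XhoI cuts after the first base of each site, so after position 164.
Linear molecule, 1 cut → 2 fragments:
  1–164 → 164 bp
  165–258 → 94 bp
Sorted largest to smallest: 164, 94 bp.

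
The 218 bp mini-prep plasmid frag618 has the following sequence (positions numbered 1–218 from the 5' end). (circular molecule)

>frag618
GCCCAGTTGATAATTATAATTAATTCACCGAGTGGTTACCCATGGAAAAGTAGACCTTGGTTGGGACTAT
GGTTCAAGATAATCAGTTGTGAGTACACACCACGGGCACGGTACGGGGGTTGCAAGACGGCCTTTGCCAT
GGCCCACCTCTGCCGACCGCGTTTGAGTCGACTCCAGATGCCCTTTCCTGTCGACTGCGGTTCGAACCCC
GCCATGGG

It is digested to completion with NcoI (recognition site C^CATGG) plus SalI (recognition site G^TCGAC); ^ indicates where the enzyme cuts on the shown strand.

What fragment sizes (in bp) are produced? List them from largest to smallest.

NcoI sites (CCATGG) start at positions 40, 137, 212.
NcoI cuts after the first base of each site, so after positions 40, 137, 212.
SalI sites (GTCGAC) start at positions 167, 190.
SalI cuts after the first base of each site, so after positions 167, 190.
Combined cut positions: 40, 137, 167, 190, 212.
Circular molecule, 5 cuts → 5 fragments:
  41–137 → 97 bp
  138–167 → 30 bp
  168–190 → 23 bp
  191–212 → 22 bp
  213–218 then 1–40 → 6 + 40 = 46 bp
Sorted largest to smallest: 97, 46, 30, 23, 22 bp.

97, 46, 30, 23, 22 bp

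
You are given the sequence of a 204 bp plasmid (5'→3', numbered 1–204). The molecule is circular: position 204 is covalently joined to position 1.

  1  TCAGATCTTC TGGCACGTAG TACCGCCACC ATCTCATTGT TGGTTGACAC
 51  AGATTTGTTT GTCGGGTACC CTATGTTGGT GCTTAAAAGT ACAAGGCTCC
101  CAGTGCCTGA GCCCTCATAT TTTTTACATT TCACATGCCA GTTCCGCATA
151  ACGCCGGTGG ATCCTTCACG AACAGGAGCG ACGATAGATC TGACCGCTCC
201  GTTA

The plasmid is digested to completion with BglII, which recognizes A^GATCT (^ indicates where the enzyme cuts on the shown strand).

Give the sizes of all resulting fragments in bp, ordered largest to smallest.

183, 21 bp

BglII sites (AGATCT) start at positions 3, 186.
BglII cuts after the first base of each site, so after positions 3, 186.
Circular molecule, 2 cuts → 2 fragments:
  4–186 → 183 bp
  187–204 then 1–3 → 18 + 3 = 21 bp
Sorted largest to smallest: 183, 21 bp.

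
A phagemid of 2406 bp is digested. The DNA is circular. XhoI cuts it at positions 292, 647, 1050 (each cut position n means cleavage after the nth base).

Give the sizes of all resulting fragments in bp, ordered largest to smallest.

Circular molecule, 3 cuts → 3 fragments:
  647 − 292 = 355 bp
  1050 − 647 = 403 bp
  wrap: 2406 − 1050 + 292 = 1648 bp
Sorted largest to smallest: 1648, 403, 355 bp.

1648, 403, 355 bp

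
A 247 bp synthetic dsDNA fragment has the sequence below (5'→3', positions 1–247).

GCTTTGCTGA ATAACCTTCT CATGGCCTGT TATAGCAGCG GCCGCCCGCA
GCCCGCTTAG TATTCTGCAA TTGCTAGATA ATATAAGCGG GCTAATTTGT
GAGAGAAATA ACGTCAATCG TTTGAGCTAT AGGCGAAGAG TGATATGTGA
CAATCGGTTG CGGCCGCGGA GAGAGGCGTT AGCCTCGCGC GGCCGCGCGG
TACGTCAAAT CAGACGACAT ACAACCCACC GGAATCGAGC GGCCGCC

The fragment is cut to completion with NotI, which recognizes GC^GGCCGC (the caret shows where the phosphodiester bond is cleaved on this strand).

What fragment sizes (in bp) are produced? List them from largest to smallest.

122, 50, 39, 29, 7 bp

NotI sites (GCGGCCGC) start at positions 38, 160, 189, 239.
NotI cuts after base 2 of each site, so after positions 39, 161, 190, 240.
Linear molecule, 4 cuts → 5 fragments:
  1–39 → 39 bp
  40–161 → 122 bp
  162–190 → 29 bp
  191–240 → 50 bp
  241–247 → 7 bp
Sorted largest to smallest: 122, 50, 39, 29, 7 bp.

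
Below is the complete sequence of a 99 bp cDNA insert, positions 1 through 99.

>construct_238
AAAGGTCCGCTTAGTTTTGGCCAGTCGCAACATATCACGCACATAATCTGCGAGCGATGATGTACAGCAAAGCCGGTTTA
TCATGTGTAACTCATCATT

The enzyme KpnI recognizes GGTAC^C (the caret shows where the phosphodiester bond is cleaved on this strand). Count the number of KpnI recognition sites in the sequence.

No occurrence of GGTACC is present in the sequence.
KpnI does not cut: 0 sites.

0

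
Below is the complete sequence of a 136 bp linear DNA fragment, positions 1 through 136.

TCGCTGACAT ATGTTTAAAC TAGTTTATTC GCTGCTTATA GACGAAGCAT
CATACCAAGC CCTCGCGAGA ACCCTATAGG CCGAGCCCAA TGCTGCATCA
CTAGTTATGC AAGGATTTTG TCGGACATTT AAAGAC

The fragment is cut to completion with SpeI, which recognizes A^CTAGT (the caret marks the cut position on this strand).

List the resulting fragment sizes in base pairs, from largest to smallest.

SpeI sites (ACTAGT) start at positions 19, 100.
SpeI cuts after the first base of each site, so after positions 19, 100.
Linear molecule, 2 cuts → 3 fragments:
  1–19 → 19 bp
  20–100 → 81 bp
  101–136 → 36 bp
Sorted largest to smallest: 81, 36, 19 bp.

81, 36, 19 bp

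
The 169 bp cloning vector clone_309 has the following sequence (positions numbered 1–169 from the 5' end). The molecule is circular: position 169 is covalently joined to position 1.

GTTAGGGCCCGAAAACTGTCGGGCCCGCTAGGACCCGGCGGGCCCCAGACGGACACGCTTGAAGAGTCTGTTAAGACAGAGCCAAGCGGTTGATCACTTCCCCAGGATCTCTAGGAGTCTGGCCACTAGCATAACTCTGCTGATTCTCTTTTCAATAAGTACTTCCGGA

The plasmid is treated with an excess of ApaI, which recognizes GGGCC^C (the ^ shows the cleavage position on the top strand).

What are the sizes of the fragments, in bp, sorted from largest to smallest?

ApaI sites (GGGCCC) start at positions 5, 21, 40.
ApaI cuts after base 5 of each site (before the last base), so after positions 9, 25, 44.
Circular molecule, 3 cuts → 3 fragments:
  10–25 → 16 bp
  26–44 → 19 bp
  45–169 then 1–9 → 125 + 9 = 134 bp
Sorted largest to smallest: 134, 19, 16 bp.

134, 19, 16 bp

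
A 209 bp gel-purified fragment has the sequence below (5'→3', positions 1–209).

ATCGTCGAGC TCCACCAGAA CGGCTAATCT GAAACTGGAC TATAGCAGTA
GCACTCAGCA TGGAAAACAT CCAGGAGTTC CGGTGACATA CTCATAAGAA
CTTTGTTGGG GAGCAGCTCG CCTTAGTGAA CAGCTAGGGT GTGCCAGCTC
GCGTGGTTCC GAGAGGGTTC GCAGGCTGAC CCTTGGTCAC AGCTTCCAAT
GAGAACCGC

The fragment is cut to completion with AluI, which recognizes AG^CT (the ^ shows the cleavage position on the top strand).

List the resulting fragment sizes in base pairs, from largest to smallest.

AluI sites (AGCT) start at positions 8, 115, 132, 146, 191.
AluI cuts after base 2 of each site, so after positions 9, 116, 133, 147, 192.
Linear molecule, 5 cuts → 6 fragments:
  1–9 → 9 bp
  10–116 → 107 bp
  117–133 → 17 bp
  134–147 → 14 bp
  148–192 → 45 bp
  193–209 → 17 bp
Sorted largest to smallest: 107, 45, 17, 17, 14, 9 bp.

107, 45, 17, 17, 14, 9 bp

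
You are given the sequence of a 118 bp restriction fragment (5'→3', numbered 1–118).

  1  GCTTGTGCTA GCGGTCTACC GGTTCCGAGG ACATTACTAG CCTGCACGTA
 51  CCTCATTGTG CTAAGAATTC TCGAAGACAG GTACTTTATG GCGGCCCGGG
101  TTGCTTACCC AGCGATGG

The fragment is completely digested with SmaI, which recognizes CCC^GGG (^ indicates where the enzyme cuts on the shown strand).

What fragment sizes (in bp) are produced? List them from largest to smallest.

The SmaI site (CCCGGG) starts at position 95.
SmaI cuts after base 3 of each site, so after position 97.
Linear molecule, 1 cut → 2 fragments:
  1–97 → 97 bp
  98–118 → 21 bp
Sorted largest to smallest: 97, 21 bp.

97, 21 bp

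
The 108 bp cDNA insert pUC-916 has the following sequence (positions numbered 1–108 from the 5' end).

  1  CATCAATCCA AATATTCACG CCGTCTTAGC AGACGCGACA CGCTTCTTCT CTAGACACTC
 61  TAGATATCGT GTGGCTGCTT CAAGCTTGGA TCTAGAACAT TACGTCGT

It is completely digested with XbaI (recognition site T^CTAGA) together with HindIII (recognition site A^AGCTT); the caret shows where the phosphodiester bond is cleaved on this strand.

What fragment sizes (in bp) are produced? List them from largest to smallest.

XbaI sites (TCTAGA) start at positions 50, 59, 91.
XbaI cuts after the first base of each site, so after positions 50, 59, 91.
The HindIII site (AAGCTT) starts at position 82.
HindIII cuts after the first base of each site, so after position 82.
Combined cut positions: 50, 59, 82, 91.
Linear molecule, 4 cuts → 5 fragments:
  1–50 → 50 bp
  51–59 → 9 bp
  60–82 → 23 bp
  83–91 → 9 bp
  92–108 → 17 bp
Sorted largest to smallest: 50, 23, 17, 9, 9 bp.

50, 23, 17, 9, 9 bp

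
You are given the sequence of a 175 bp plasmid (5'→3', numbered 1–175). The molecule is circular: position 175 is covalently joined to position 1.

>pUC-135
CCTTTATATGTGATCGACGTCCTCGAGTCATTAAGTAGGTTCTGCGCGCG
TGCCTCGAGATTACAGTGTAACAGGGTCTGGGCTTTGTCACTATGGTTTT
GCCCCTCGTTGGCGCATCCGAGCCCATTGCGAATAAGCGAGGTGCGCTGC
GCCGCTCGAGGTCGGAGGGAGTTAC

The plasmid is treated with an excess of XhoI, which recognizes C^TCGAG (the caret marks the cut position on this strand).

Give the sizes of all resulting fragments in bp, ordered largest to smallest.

101, 42, 32 bp

XhoI sites (CTCGAG) start at positions 22, 54, 155.
XhoI cuts after the first base of each site, so after positions 22, 54, 155.
Circular molecule, 3 cuts → 3 fragments:
  23–54 → 32 bp
  55–155 → 101 bp
  156–175 then 1–22 → 20 + 22 = 42 bp
Sorted largest to smallest: 101, 42, 32 bp.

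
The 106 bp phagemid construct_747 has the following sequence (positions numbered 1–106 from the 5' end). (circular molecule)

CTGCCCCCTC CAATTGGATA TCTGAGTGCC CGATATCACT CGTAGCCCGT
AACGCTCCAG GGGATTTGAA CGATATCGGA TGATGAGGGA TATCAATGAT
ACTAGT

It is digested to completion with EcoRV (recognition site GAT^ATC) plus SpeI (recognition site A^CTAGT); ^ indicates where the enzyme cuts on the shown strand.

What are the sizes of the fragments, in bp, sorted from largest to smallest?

40, 24, 17, 15, 10 bp

EcoRV sites (GATATC) start at positions 17, 32, 72, 89.
EcoRV cuts after base 3 of each site, so after positions 19, 34, 74, 91.
The SpeI site (ACTAGT) starts at position 101.
SpeI cuts after the first base of each site, so after position 101.
Combined cut positions: 19, 34, 74, 91, 101.
Circular molecule, 5 cuts → 5 fragments:
  20–34 → 15 bp
  35–74 → 40 bp
  75–91 → 17 bp
  92–101 → 10 bp
  102–106 then 1–19 → 5 + 19 = 24 bp
Sorted largest to smallest: 40, 24, 17, 15, 10 bp.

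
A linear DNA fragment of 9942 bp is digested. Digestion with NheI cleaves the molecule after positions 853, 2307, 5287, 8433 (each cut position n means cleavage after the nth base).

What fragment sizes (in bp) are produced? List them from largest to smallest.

Linear molecule, 4 cuts → 5 fragments:
  853 − 0 = 853 bp
  2307 − 853 = 1454 bp
  5287 − 2307 = 2980 bp
  8433 − 5287 = 3146 bp
  9942 − 8433 = 1509 bp
Sorted largest to smallest: 3146, 2980, 1509, 1454, 853 bp.

3146, 2980, 1509, 1454, 853 bp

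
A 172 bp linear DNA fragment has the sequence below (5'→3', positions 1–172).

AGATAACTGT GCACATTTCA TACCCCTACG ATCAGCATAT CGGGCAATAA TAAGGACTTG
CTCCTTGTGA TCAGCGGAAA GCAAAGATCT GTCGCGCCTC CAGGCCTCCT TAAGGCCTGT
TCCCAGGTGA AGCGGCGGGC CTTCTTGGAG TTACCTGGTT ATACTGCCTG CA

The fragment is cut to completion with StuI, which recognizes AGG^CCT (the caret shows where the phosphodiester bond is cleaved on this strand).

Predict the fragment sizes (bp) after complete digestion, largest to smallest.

StuI sites (AGGCCT) start at positions 102, 113.
StuI cuts after base 3 of each site, so after positions 104, 115.
Linear molecule, 2 cuts → 3 fragments:
  1–104 → 104 bp
  105–115 → 11 bp
  116–172 → 57 bp
Sorted largest to smallest: 104, 57, 11 bp.

104, 57, 11 bp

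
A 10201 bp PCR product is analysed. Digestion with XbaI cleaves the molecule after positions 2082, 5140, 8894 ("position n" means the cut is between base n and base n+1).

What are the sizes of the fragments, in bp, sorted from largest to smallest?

3754, 3058, 2082, 1307 bp

Linear molecule, 3 cuts → 4 fragments:
  2082 − 0 = 2082 bp
  5140 − 2082 = 3058 bp
  8894 − 5140 = 3754 bp
  10201 − 8894 = 1307 bp
Sorted largest to smallest: 3754, 3058, 2082, 1307 bp.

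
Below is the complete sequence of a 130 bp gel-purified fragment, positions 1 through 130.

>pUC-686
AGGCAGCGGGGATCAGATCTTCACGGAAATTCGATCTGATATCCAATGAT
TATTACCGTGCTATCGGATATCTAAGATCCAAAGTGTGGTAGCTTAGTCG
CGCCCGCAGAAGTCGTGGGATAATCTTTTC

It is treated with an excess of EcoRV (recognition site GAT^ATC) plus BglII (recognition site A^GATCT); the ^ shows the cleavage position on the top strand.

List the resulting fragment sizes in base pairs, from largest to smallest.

EcoRV sites (GATATC) start at positions 38, 67.
EcoRV cuts after base 3 of each site, so after positions 40, 69.
The BglII site (AGATCT) starts at position 15.
BglII cuts after the first base of each site, so after position 15.
Combined cut positions: 15, 40, 69.
Linear molecule, 3 cuts → 4 fragments:
  1–15 → 15 bp
  16–40 → 25 bp
  41–69 → 29 bp
  70–130 → 61 bp
Sorted largest to smallest: 61, 29, 25, 15 bp.

61, 29, 25, 15 bp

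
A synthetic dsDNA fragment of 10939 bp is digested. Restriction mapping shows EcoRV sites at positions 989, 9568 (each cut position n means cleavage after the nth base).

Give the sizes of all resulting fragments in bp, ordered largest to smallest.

8579, 1371, 989 bp

Linear molecule, 2 cuts → 3 fragments:
  989 − 0 = 989 bp
  9568 − 989 = 8579 bp
  10939 − 9568 = 1371 bp
Sorted largest to smallest: 8579, 1371, 989 bp.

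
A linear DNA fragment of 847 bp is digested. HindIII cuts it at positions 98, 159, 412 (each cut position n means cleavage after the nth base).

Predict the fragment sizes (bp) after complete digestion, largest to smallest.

Linear molecule, 3 cuts → 4 fragments:
  98 − 0 = 98 bp
  159 − 98 = 61 bp
  412 − 159 = 253 bp
  847 − 412 = 435 bp
Sorted largest to smallest: 435, 253, 98, 61 bp.

435, 253, 98, 61 bp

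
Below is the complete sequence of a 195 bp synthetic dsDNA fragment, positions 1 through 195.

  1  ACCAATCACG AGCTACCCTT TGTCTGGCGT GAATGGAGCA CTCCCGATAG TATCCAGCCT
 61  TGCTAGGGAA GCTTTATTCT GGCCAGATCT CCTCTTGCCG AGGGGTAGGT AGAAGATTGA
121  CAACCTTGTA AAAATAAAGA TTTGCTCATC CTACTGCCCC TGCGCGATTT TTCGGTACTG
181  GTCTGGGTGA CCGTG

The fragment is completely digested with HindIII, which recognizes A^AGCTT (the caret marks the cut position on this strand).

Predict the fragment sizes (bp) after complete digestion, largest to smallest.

126, 69 bp

The HindIII site (AAGCTT) starts at position 69.
HindIII cuts after the first base of each site, so after position 69.
Linear molecule, 1 cut → 2 fragments:
  1–69 → 69 bp
  70–195 → 126 bp
Sorted largest to smallest: 126, 69 bp.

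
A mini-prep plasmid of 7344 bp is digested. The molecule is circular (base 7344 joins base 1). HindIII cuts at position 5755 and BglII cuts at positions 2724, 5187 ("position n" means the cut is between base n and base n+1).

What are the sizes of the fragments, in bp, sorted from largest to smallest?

Combined cut positions (sorted): 2724, 5187, 5755.
Circular molecule, 3 cuts → 3 fragments:
  5187 − 2724 = 2463 bp
  5755 − 5187 = 568 bp
  wrap: 7344 − 5755 + 2724 = 4313 bp
Sorted largest to smallest: 4313, 2463, 568 bp.

4313, 2463, 568 bp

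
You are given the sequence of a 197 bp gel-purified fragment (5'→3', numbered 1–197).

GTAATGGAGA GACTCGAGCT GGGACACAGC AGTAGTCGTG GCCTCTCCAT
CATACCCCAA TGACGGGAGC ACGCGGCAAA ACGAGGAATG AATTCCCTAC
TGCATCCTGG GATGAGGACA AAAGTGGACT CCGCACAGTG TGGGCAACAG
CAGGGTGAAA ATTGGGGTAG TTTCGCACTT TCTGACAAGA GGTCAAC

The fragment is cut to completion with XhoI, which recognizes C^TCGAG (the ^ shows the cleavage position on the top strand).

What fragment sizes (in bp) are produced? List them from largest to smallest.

184, 13 bp

The XhoI site (CTCGAG) starts at position 13.
XhoI cuts after the first base of each site, so after position 13.
Linear molecule, 1 cut → 2 fragments:
  1–13 → 13 bp
  14–197 → 184 bp
Sorted largest to smallest: 184, 13 bp.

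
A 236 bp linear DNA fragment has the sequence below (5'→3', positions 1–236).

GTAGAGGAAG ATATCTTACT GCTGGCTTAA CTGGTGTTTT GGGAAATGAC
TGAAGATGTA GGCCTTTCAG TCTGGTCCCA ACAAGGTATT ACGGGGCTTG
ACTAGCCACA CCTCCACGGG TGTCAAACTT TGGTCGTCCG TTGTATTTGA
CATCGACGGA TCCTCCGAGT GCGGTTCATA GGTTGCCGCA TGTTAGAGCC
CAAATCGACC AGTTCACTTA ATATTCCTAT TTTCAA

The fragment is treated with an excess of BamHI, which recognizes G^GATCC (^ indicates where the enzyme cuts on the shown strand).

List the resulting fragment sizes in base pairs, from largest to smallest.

The BamHI site (GGATCC) starts at position 158.
BamHI cuts after the first base of each site, so after position 158.
Linear molecule, 1 cut → 2 fragments:
  1–158 → 158 bp
  159–236 → 78 bp
Sorted largest to smallest: 158, 78 bp.

158, 78 bp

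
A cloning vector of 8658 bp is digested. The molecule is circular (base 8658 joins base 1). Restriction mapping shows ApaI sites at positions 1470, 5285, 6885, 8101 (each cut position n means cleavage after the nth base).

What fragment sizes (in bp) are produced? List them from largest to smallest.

Circular molecule, 4 cuts → 4 fragments:
  5285 − 1470 = 3815 bp
  6885 − 5285 = 1600 bp
  8101 − 6885 = 1216 bp
  wrap: 8658 − 8101 + 1470 = 2027 bp
Sorted largest to smallest: 3815, 2027, 1600, 1216 bp.

3815, 2027, 1600, 1216 bp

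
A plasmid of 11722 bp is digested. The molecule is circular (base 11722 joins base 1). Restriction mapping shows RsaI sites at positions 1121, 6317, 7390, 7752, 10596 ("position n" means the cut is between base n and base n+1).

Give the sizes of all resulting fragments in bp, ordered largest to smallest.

Circular molecule, 5 cuts → 5 fragments:
  6317 − 1121 = 5196 bp
  7390 − 6317 = 1073 bp
  7752 − 7390 = 362 bp
  10596 − 7752 = 2844 bp
  wrap: 11722 − 10596 + 1121 = 2247 bp
Sorted largest to smallest: 5196, 2844, 2247, 1073, 362 bp.

5196, 2844, 2247, 1073, 362 bp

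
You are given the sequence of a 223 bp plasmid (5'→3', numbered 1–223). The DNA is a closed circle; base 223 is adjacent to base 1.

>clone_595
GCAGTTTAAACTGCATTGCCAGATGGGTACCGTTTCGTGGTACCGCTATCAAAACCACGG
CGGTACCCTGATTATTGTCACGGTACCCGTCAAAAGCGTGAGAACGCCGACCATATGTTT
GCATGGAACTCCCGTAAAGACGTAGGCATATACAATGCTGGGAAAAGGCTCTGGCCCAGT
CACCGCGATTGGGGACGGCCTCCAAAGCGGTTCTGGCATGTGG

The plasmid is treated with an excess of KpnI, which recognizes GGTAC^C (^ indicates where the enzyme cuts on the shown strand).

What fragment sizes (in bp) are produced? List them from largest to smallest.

167, 23, 20, 13 bp

KpnI sites (GGTACC) start at positions 26, 39, 62, 82.
KpnI cuts after base 5 of each site (before the last base), so after positions 30, 43, 66, 86.
Circular molecule, 4 cuts → 4 fragments:
  31–43 → 13 bp
  44–66 → 23 bp
  67–86 → 20 bp
  87–223 then 1–30 → 137 + 30 = 167 bp
Sorted largest to smallest: 167, 23, 20, 13 bp.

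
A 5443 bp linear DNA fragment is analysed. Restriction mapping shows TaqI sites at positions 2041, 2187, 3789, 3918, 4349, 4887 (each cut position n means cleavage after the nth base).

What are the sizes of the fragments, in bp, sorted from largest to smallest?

Linear molecule, 6 cuts → 7 fragments:
  2041 − 0 = 2041 bp
  2187 − 2041 = 146 bp
  3789 − 2187 = 1602 bp
  3918 − 3789 = 129 bp
  4349 − 3918 = 431 bp
  4887 − 4349 = 538 bp
  5443 − 4887 = 556 bp
Sorted largest to smallest: 2041, 1602, 556, 538, 431, 146, 129 bp.

2041, 1602, 556, 538, 431, 146, 129 bp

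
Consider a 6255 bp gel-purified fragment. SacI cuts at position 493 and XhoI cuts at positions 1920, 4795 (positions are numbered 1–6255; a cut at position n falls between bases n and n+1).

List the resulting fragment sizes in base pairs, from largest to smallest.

Combined cut positions (sorted): 493, 1920, 4795.
Linear molecule, 3 cuts → 4 fragments:
  493 − 0 = 493 bp
  1920 − 493 = 1427 bp
  4795 − 1920 = 2875 bp
  6255 − 4795 = 1460 bp
Sorted largest to smallest: 2875, 1460, 1427, 493 bp.

2875, 1460, 1427, 493 bp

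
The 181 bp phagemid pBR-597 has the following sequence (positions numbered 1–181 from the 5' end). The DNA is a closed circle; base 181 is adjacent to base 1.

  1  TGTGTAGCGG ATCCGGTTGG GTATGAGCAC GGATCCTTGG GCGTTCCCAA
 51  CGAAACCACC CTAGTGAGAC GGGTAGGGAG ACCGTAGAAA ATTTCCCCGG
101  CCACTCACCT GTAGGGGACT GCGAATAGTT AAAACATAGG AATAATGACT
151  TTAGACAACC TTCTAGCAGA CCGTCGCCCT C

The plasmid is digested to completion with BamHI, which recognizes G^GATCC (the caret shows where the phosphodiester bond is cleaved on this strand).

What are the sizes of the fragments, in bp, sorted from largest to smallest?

159, 22 bp

BamHI sites (GGATCC) start at positions 9, 31.
BamHI cuts after the first base of each site, so after positions 9, 31.
Circular molecule, 2 cuts → 2 fragments:
  10–31 → 22 bp
  32–181 then 1–9 → 150 + 9 = 159 bp
Sorted largest to smallest: 159, 22 bp.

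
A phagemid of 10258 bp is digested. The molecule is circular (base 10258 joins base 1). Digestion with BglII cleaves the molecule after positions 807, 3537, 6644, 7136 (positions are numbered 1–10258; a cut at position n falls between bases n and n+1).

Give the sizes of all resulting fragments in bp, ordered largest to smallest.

3929, 3107, 2730, 492 bp

Circular molecule, 4 cuts → 4 fragments:
  3537 − 807 = 2730 bp
  6644 − 3537 = 3107 bp
  7136 − 6644 = 492 bp
  wrap: 10258 − 7136 + 807 = 3929 bp
Sorted largest to smallest: 3929, 3107, 2730, 492 bp.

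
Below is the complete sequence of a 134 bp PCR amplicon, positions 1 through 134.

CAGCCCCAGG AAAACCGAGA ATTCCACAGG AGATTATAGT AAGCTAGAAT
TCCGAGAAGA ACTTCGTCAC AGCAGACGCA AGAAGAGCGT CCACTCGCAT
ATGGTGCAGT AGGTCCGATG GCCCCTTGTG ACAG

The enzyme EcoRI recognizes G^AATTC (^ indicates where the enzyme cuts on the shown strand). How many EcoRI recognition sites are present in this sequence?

GAATTC occurs starting at positions 19, 47.
EcoRI cuts at 2 sites.

2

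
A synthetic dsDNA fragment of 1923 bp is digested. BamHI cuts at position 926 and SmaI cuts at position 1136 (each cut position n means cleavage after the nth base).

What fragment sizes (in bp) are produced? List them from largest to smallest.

Combined cut positions (sorted): 926, 1136.
Linear molecule, 2 cuts → 3 fragments:
  926 − 0 = 926 bp
  1136 − 926 = 210 bp
  1923 − 1136 = 787 bp
Sorted largest to smallest: 926, 787, 210 bp.

926, 787, 210 bp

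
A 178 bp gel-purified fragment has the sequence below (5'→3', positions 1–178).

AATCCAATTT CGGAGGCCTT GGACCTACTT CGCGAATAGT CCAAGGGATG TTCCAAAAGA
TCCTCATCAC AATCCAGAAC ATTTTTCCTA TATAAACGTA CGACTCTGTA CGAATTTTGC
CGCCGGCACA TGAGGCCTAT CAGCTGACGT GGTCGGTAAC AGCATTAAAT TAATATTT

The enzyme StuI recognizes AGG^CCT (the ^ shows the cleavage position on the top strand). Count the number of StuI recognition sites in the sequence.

AGGCCT occurs starting at positions 14, 133.
StuI cuts at 2 sites.

2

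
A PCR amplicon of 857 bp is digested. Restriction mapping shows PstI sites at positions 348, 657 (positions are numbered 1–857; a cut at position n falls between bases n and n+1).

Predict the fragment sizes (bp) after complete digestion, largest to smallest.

348, 309, 200 bp

Linear molecule, 2 cuts → 3 fragments:
  348 − 0 = 348 bp
  657 − 348 = 309 bp
  857 − 657 = 200 bp
Sorted largest to smallest: 348, 309, 200 bp.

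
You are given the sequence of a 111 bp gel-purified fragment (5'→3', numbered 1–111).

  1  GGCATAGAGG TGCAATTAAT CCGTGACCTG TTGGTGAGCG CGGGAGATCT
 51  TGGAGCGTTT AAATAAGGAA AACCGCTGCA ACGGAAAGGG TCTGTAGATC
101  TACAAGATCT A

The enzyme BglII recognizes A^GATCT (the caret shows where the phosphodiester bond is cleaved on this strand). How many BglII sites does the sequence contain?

AGATCT occurs starting at positions 45, 96, 105.
BglII cuts at 3 sites.

3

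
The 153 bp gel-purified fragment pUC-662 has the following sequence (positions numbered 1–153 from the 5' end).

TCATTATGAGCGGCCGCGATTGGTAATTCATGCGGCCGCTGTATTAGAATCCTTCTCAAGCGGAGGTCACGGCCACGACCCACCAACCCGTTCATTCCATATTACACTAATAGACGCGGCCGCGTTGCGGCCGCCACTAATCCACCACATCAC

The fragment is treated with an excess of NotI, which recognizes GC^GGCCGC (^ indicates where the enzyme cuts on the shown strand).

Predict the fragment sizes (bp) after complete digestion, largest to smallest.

84, 25, 22, 11, 11 bp

NotI sites (GCGGCCGC) start at positions 10, 32, 116, 127.
NotI cuts after base 2 of each site, so after positions 11, 33, 117, 128.
Linear molecule, 4 cuts → 5 fragments:
  1–11 → 11 bp
  12–33 → 22 bp
  34–117 → 84 bp
  118–128 → 11 bp
  129–153 → 25 bp
Sorted largest to smallest: 84, 25, 22, 11, 11 bp.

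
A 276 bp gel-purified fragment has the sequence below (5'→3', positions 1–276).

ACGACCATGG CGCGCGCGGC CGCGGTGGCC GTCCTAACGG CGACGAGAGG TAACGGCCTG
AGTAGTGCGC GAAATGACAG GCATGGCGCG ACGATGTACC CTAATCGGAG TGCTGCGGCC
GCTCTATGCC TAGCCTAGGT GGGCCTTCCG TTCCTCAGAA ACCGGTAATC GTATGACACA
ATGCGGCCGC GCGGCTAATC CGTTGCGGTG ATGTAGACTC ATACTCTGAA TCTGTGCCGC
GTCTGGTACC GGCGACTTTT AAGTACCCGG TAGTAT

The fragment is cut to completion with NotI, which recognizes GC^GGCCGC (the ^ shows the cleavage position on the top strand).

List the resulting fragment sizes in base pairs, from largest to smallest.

99, 92, 68, 17 bp

NotI sites (GCGGCCGC) start at positions 16, 115, 183.
NotI cuts after base 2 of each site, so after positions 17, 116, 184.
Linear molecule, 3 cuts → 4 fragments:
  1–17 → 17 bp
  18–116 → 99 bp
  117–184 → 68 bp
  185–276 → 92 bp
Sorted largest to smallest: 99, 92, 68, 17 bp.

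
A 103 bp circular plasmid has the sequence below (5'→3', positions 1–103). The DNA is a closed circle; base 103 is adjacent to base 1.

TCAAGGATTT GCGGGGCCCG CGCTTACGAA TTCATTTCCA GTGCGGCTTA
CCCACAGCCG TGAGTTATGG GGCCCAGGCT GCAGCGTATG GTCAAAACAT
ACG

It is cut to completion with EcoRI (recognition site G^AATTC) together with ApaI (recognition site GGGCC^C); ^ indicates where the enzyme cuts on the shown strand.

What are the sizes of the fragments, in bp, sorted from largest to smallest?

The EcoRI site (GAATTC) starts at position 28.
EcoRI cuts after the first base of each site, so after position 28.
ApaI sites (GGGCCC) start at positions 14, 70.
ApaI cuts after base 5 of each site (before the last base), so after positions 18, 74.
Combined cut positions: 18, 28, 74.
Circular molecule, 3 cuts → 3 fragments:
  19–28 → 10 bp
  29–74 → 46 bp
  75–103 then 1–18 → 29 + 18 = 47 bp
Sorted largest to smallest: 47, 46, 10 bp.

47, 46, 10 bp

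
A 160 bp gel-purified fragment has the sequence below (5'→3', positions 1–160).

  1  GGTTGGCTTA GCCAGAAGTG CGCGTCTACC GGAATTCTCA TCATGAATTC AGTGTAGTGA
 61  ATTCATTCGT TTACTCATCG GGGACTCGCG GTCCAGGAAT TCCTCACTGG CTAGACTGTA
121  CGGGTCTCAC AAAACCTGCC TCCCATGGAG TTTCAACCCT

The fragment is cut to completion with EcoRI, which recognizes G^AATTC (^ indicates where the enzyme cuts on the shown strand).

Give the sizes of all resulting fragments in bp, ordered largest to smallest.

63, 38, 32, 14, 13 bp

EcoRI sites (GAATTC) start at positions 32, 45, 59, 97.
EcoRI cuts after the first base of each site, so after positions 32, 45, 59, 97.
Linear molecule, 4 cuts → 5 fragments:
  1–32 → 32 bp
  33–45 → 13 bp
  46–59 → 14 bp
  60–97 → 38 bp
  98–160 → 63 bp
Sorted largest to smallest: 63, 38, 32, 14, 13 bp.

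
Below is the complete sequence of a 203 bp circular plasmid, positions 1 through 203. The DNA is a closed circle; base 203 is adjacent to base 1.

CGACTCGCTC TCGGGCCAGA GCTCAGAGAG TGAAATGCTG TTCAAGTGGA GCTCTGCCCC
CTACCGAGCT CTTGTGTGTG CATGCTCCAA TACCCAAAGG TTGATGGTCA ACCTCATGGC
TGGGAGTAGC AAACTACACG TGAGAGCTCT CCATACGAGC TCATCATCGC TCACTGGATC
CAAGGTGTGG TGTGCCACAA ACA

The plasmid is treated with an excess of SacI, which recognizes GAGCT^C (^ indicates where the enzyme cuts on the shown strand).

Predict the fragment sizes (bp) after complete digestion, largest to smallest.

78, 65, 30, 17, 13 bp

SacI sites (GAGCTC) start at positions 19, 49, 66, 144, 157.
SacI cuts after base 5 of each site (before the last base), so after positions 23, 53, 70, 148, 161.
Circular molecule, 5 cuts → 5 fragments:
  24–53 → 30 bp
  54–70 → 17 bp
  71–148 → 78 bp
  149–161 → 13 bp
  162–203 then 1–23 → 42 + 23 = 65 bp
Sorted largest to smallest: 78, 65, 30, 17, 13 bp.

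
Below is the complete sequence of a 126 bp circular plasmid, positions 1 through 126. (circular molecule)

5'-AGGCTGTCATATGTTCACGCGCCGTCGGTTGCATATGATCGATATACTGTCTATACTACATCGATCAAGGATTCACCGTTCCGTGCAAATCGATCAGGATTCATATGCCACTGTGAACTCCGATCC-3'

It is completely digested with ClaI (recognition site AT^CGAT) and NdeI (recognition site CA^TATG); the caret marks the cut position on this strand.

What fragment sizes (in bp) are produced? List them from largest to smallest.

ClaI sites (ATCGAT) start at positions 38, 60, 89.
ClaI cuts after base 2 of each site, so after positions 39, 61, 90.
NdeI sites (CATATG) start at positions 8, 32, 102.
NdeI cuts after base 2 of each site, so after positions 9, 33, 103.
Combined cut positions: 9, 33, 39, 61, 90, 103.
Circular molecule, 6 cuts → 6 fragments:
  10–33 → 24 bp
  34–39 → 6 bp
  40–61 → 22 bp
  62–90 → 29 bp
  91–103 → 13 bp
  104–126 then 1–9 → 23 + 9 = 32 bp
Sorted largest to smallest: 32, 29, 24, 22, 13, 6 bp.

32, 29, 24, 22, 13, 6 bp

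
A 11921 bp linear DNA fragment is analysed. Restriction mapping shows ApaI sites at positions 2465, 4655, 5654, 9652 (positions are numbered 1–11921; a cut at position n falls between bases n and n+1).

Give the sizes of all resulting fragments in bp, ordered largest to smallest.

Linear molecule, 4 cuts → 5 fragments:
  2465 − 0 = 2465 bp
  4655 − 2465 = 2190 bp
  5654 − 4655 = 999 bp
  9652 − 5654 = 3998 bp
  11921 − 9652 = 2269 bp
Sorted largest to smallest: 3998, 2465, 2269, 2190, 999 bp.

3998, 2465, 2269, 2190, 999 bp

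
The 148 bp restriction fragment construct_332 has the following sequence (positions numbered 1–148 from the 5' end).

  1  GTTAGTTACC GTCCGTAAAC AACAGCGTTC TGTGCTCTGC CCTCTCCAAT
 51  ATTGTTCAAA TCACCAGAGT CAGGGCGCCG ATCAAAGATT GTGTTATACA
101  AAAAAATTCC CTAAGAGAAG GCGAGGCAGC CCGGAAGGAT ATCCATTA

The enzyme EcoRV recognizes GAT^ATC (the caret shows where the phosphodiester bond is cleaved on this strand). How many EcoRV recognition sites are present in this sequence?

GATATC occurs starting at position 138.
EcoRV cuts at 1 site.

1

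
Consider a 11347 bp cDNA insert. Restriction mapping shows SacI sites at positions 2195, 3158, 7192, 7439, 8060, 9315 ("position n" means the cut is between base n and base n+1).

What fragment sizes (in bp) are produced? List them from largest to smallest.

4034, 2195, 2032, 1255, 963, 621, 247 bp

Linear molecule, 6 cuts → 7 fragments:
  2195 − 0 = 2195 bp
  3158 − 2195 = 963 bp
  7192 − 3158 = 4034 bp
  7439 − 7192 = 247 bp
  8060 − 7439 = 621 bp
  9315 − 8060 = 1255 bp
  11347 − 9315 = 2032 bp
Sorted largest to smallest: 4034, 2195, 2032, 1255, 963, 621, 247 bp.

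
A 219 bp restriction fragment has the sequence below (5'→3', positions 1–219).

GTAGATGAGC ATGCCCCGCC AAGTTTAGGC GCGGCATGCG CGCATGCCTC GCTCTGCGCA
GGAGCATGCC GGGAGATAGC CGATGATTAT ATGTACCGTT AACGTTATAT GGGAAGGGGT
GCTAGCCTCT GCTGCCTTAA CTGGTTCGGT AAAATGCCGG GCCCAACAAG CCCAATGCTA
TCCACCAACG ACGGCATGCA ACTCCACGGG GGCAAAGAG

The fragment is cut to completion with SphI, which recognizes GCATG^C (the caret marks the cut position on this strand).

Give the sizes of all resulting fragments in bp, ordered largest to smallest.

130, 25, 22, 21, 13, 8 bp

SphI sites (GCATGC) start at positions 9, 34, 42, 64, 194.
SphI cuts after base 5 of each site (before the last base), so after positions 13, 38, 46, 68, 198.
Linear molecule, 5 cuts → 6 fragments:
  1–13 → 13 bp
  14–38 → 25 bp
  39–46 → 8 bp
  47–68 → 22 bp
  69–198 → 130 bp
  199–219 → 21 bp
Sorted largest to smallest: 130, 25, 22, 21, 13, 8 bp.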